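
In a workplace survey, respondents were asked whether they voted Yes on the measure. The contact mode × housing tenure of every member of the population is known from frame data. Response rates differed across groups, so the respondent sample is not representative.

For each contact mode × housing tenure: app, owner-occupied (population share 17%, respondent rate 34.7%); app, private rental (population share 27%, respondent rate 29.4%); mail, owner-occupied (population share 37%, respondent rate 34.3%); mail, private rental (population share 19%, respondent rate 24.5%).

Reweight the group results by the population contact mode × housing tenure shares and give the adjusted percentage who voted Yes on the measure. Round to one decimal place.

31.2%

Weight each group's respondent value by its population share:
  app, owner-occupied: 0.17 × 34.7 = 5.899
  app, private rental: 0.27 × 29.4 = 7.938
  mail, owner-occupied: 0.37 × 34.3 = 12.691
  mail, private rental: 0.19 × 24.5 = 4.655
Post-stratified estimate = 31.183 → 31.2%.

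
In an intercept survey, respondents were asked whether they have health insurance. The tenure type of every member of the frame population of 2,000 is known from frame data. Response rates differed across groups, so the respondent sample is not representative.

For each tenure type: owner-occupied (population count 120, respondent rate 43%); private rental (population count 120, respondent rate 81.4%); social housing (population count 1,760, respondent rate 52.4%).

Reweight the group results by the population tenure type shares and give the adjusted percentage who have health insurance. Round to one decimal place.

53.6%

Each cell contributes population-share × respondent value:
  owner-occupied: (120/2,000) × 43 = 2.58
  private rental: (120/2,000) × 81.4 = 4.884
  social housing: (1,760/2,000) × 52.4 = 46.112
Post-stratified estimate = 53.576 → 53.6%.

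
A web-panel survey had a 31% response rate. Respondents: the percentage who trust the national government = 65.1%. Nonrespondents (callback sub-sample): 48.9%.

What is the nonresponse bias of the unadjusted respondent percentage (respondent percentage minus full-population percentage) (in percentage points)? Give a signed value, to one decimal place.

Nonresponse fraction = 1 − 0.31 = 0.69.
Bias = (nonresponse fraction) × (respondent percentage − nonrespondent percentage)
     = 0.69 × (65.1 − 48.9) = 0.69 × 16.2 = 11.178.

+11.2 percentage points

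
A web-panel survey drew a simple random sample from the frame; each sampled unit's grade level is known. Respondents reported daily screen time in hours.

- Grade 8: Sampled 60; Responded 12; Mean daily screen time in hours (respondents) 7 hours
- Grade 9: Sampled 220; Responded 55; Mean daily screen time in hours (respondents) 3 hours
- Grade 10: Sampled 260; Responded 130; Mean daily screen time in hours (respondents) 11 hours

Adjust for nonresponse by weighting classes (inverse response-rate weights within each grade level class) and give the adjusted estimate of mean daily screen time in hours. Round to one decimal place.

7.3

Class response rates: Grade 8 12/60 = 20%, Grade 9 55/220 = 25%, Grade 10 130/260 = 50%.
With weight = n_sampled/n_responded per class, the weighted class total is n_sampled:
  Grade 8: 60 × 7 = 420
  Grade 9: 220 × 3 = 660
  Grade 10: 260 × 11 = 2860
Adjusted estimate = 3940 / 540 = 7.2963 → 7.3.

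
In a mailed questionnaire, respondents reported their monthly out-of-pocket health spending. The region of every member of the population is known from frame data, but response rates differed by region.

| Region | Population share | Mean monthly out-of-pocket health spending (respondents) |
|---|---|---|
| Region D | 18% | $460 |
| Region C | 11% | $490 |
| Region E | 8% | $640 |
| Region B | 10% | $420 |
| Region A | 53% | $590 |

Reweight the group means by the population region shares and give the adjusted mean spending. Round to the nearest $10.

$540

Post-stratification weights by population share, not respondent share:
  Region D: 0.18 × 460 = 82.8
  Region C: 0.11 × 490 = 53.9
  Region E: 0.08 × 640 = 51.2
  Region B: 0.1 × 420 = 42
  Region A: 0.53 × 590 = 312.7
Post-stratified estimate = 542.6 → $540.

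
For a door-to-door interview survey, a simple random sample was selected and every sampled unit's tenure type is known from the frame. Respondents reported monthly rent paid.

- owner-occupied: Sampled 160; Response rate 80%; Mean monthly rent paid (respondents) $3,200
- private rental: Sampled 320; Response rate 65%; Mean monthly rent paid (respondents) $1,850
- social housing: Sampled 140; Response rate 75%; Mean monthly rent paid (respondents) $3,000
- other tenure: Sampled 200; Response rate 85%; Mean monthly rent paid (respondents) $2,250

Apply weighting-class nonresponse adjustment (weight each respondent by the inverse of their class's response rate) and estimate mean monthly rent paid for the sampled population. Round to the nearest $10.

Weighting each respondent by the inverse class response rate inflates each class back to its sampled size, so the class weight is n_sampled:
  owner-occupied: 160 × 3200 = 512,000
  private rental: 320 × 1850 = 592,000
  social housing: 140 × 3000 = 420,000
  other tenure: 200 × 2250 = 450,000
Adjusted estimate = 1,974,000 / 820 = 2407.32 → $2,410.

$2,410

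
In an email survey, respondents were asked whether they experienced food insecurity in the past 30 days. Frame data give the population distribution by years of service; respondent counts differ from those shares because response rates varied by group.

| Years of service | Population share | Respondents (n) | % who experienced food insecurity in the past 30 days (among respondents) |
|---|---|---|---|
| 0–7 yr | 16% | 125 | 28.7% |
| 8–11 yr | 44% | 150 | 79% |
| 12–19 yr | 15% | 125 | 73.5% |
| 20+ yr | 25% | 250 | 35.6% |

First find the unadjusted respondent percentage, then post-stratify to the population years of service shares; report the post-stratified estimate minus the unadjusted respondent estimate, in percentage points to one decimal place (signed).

+7.7 percentage points

Without adjustment, the pooled respondent share is:
  (125/650)×28.7 + (150/650)×79 + (125/650)×73.5 + (250/650)×35.6 = 51.5769%
Reweighting by population years of service shares:
  0.16×28.7 + 0.44×79 + 0.15×73.5 + 0.25×35.6 = 59.277%
Difference = 59.277 − 51.5769 = 7.7001 pp.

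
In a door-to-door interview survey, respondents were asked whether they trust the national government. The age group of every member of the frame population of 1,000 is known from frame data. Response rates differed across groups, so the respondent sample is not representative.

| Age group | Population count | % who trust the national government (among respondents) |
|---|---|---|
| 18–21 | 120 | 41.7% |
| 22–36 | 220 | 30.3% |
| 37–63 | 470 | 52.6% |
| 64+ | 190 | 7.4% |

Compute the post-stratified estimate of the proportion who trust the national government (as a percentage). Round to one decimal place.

Post-stratification weights by population share, not respondent share:
  18–21: (120/1,000) × 41.7 = 5.004
  22–36: (220/1,000) × 30.3 = 6.666
  37–63: (470/1,000) × 52.6 = 24.722
  64+: (190/1,000) × 7.4 = 1.406
Post-stratified estimate = 37.798 → 37.8%.

37.8%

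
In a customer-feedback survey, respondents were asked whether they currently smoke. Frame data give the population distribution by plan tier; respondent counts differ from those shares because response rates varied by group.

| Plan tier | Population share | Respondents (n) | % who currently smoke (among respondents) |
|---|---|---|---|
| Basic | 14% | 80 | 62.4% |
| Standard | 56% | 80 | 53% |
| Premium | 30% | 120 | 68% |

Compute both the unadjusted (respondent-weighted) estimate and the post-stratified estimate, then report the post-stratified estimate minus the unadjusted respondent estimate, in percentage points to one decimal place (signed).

-3.3 percentage points

Unadjusted (pooled respondent) estimate weights by respondent counts:
  (80/280)×62.4 + (80/280)×53 + (120/280)×68 = 62.1143%
Post-stratified estimate weights by population shares:
  0.14×62.4 + 0.56×53 + 0.3×68 = 58.816%
Difference = 58.816 − 62.1143 = -3.2983 pp.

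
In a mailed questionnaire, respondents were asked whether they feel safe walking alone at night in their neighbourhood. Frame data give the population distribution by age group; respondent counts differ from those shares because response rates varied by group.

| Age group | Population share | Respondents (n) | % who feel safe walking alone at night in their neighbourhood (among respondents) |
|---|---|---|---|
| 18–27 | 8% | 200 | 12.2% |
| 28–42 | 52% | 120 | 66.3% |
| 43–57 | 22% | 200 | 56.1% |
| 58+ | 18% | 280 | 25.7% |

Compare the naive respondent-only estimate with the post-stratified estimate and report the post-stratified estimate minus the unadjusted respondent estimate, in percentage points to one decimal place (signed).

Without adjustment, the pooled respondent share is:
  (200/800)×12.2 + (120/800)×66.3 + (200/800)×56.1 + (280/800)×25.7 = 36.015%
Reweighting by population age group shares:
  0.08×12.2 + 0.52×66.3 + 0.22×56.1 + 0.18×25.7 = 52.42%
Difference = 52.42 − 36.015 = 16.405 pp.

+16.4 percentage points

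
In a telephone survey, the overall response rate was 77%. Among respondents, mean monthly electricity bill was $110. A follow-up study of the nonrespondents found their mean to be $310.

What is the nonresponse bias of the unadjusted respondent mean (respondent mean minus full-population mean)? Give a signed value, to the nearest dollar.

-$46

Nonresponse fraction = 1 − 0.77 = 0.23.
Bias = (nonresponse fraction) × (respondent mean − nonrespondent mean)
     = 0.23 × (110 − 310) = 0.23 × -200 = -46.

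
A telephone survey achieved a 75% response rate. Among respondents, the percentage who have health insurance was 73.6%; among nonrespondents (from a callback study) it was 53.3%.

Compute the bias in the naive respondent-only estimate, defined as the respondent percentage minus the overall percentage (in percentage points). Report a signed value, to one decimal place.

+5.1 percentage points

Nonresponse fraction = 1 − 0.75 = 0.25.
Bias = (nonresponse fraction) × (respondent percentage − nonrespondent percentage)
     = 0.25 × (73.6 − 53.3) = 0.25 × 20.3 = 5.075.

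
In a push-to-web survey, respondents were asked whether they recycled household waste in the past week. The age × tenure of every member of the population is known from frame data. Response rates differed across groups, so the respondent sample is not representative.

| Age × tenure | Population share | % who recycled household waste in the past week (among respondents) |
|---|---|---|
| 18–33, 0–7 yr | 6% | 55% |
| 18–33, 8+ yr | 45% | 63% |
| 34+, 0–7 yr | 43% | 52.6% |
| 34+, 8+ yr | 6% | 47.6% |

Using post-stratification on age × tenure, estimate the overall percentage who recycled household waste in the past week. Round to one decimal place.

57.1%

Weight each group's respondent value by its population share:
  18–33, 0–7 yr: 0.06 × 55 = 3.3
  18–33, 8+ yr: 0.45 × 63 = 28.35
  34+, 0–7 yr: 0.43 × 52.6 = 22.618
  34+, 8+ yr: 0.06 × 47.6 = 2.856
Post-stratified estimate = 57.124 → 57.1%.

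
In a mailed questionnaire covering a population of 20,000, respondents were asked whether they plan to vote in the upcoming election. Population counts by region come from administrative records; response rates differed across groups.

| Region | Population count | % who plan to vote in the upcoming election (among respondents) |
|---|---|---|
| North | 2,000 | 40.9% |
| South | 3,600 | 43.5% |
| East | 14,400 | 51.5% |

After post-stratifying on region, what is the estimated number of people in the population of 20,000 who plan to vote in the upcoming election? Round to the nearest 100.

9,800

Each cell contributes its population count × the respondent rate:
  North: 2,000 × 40.9% = 818
  South: 3,600 × 43.5% = 1566
  East: 14,400 × 51.5% = 7416
Estimated total = 9800 → 9,800.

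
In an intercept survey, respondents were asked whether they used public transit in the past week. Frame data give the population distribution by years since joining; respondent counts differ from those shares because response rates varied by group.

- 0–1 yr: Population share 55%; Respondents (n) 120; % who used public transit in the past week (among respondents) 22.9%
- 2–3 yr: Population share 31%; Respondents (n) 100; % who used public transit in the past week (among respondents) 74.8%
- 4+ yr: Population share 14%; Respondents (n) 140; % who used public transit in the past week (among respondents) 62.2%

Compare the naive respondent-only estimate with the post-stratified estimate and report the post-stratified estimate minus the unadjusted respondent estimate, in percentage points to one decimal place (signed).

-8.1 percentage points

Naive respondent-only estimate (weights = respondent counts):
  (120/360)×22.9 + (100/360)×74.8 + (140/360)×62.2 = 52.6%
Post-stratifying to population shares instead:
  0.55×22.9 + 0.31×74.8 + 0.14×62.2 = 44.491%
Difference = 44.491 − 52.6 = -8.109 pp.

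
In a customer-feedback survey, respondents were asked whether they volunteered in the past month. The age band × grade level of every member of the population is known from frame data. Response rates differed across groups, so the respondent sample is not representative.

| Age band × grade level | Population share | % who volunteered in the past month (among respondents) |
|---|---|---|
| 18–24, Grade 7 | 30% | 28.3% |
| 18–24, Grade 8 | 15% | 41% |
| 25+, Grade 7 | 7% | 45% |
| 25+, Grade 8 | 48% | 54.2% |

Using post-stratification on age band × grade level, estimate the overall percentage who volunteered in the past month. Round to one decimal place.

Reweight to the known age band × grade level distribution:
  18–24, Grade 7: 0.3 × 28.3 = 8.49
  18–24, Grade 8: 0.15 × 41 = 6.15
  25+, Grade 7: 0.07 × 45 = 3.15
  25+, Grade 8: 0.48 × 54.2 = 26.016
Post-stratified estimate = 43.806 → 43.8%.

43.8%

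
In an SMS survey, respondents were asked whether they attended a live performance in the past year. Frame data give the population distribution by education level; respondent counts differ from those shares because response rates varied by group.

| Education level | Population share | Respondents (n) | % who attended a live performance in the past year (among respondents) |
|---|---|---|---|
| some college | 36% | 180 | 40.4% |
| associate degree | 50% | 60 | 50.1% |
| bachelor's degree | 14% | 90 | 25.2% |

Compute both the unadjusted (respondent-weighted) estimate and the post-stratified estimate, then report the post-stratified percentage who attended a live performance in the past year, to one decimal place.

Unadjusted (pooled respondent) estimate weights by respondent counts:
  (180/330)×40.4 + (60/330)×50.1 + (90/330)×25.2 = 38.0182%
Post-stratifying to population shares instead:
  0.36×40.4 + 0.5×50.1 + 0.14×25.2 = 43.122%

43.1%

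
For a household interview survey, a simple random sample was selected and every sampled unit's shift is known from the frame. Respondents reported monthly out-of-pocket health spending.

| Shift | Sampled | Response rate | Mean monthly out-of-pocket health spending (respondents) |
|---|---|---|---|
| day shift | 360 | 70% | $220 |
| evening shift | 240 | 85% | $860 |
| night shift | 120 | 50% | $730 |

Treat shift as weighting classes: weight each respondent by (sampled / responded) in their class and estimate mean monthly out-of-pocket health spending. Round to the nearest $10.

With weight = n_sampled/n_responded per class, the weighted class total is n_sampled:
  day shift: 360 × 220 = 79,200
  evening shift: 240 × 860 = 206,400
  night shift: 120 × 730 = 87,600
Adjusted estimate = 373,200 / 720 = 518.333 → $520.

$520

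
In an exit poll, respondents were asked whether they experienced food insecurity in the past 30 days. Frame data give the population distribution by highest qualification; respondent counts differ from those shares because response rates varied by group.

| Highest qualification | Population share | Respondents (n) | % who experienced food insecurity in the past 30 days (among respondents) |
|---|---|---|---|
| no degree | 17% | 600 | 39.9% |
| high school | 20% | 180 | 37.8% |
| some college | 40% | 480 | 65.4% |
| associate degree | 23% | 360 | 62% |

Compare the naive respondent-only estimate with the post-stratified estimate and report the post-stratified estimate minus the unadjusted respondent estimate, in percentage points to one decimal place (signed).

Without adjustment, the pooled respondent share is:
  (600/1620)×39.9 + (180/1620)×37.8 + (480/1620)×65.4 + (360/1620)×62 = 52.1333%
Reweighting by population highest qualification shares:
  0.17×39.9 + 0.2×37.8 + 0.4×65.4 + 0.23×62 = 54.763%
Difference = 54.763 − 52.1333 = 2.6297 pp.

+2.6 percentage points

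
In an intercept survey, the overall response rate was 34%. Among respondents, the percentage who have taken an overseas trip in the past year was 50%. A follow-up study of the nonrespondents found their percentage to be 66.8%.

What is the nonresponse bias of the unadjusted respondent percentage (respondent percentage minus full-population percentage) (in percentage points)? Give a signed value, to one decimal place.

Nonresponse fraction = 1 − 0.34 = 0.66.
Bias = (nonresponse fraction) × (respondent percentage − nonrespondent percentage)
     = 0.66 × (50 − 66.8) = 0.66 × -16.8 = -11.088.

-11.1 percentage points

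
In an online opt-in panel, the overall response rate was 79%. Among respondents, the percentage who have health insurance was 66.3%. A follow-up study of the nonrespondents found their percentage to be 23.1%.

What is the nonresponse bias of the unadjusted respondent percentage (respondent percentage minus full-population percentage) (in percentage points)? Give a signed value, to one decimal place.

Nonresponse fraction = 1 − 0.79 = 0.21.
Bias = (nonresponse fraction) × (respondent percentage − nonrespondent percentage)
     = 0.21 × (66.3 − 23.1) = 0.21 × 43.2 = 9.072.

+9.1 percentage points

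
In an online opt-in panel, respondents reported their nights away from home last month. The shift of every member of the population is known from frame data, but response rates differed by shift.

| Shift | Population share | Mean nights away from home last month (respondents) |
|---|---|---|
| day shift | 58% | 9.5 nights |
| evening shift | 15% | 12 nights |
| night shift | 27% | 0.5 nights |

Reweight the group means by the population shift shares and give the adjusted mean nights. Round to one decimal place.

7.4

Post-stratification weights by population share, not respondent share:
  day shift: 0.58 × 9.5 = 5.51
  evening shift: 0.15 × 12 = 1.8
  night shift: 0.27 × 0.5 = 0.135
Post-stratified estimate = 7.445 → 7.4.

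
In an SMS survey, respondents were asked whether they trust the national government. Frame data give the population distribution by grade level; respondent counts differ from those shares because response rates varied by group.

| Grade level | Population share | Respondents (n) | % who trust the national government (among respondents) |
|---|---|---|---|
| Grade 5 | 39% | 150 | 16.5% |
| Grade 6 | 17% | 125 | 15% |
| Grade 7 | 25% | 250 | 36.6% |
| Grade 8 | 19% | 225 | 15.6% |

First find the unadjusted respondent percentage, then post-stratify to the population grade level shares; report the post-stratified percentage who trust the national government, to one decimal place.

21.1%

Without adjustment, the pooled respondent share is:
  (150/750)×16.5 + (125/750)×15 + (250/750)×36.6 + (225/750)×15.6 = 22.68%
Post-stratified estimate weights by population shares:
  0.39×16.5 + 0.17×15 + 0.25×36.6 + 0.19×15.6 = 21.099%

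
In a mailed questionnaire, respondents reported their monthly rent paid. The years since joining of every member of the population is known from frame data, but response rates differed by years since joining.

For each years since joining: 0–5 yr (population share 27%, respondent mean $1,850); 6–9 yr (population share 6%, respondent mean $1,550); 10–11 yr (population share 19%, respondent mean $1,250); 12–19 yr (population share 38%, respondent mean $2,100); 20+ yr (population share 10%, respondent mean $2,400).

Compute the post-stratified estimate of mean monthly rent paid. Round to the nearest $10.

Weight each group's respondent value by its population share:
  0–5 yr: 0.27 × 1850 = 499.5
  6–9 yr: 0.06 × 1550 = 93
  10–11 yr: 0.19 × 1250 = 237.5
  12–19 yr: 0.38 × 2100 = 798
  20+ yr: 0.1 × 2400 = 240
Post-stratified estimate = 1868 → $1,870.

$1,870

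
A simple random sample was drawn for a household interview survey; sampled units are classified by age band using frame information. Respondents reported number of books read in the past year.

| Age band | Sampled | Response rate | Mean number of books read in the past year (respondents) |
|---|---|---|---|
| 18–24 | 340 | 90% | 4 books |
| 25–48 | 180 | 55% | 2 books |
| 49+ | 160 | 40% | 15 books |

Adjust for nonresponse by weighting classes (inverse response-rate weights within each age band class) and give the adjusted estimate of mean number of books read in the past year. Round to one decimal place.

6.1

Each respondent's weight = sampled/responded in their class; summing within a class gives n_sampled, so:
  18–24: 340 × 4 = 1360
  25–48: 180 × 2 = 360
  49+: 160 × 15 = 2400
Adjusted estimate = 4120 / 680 = 6.05882 → 6.1.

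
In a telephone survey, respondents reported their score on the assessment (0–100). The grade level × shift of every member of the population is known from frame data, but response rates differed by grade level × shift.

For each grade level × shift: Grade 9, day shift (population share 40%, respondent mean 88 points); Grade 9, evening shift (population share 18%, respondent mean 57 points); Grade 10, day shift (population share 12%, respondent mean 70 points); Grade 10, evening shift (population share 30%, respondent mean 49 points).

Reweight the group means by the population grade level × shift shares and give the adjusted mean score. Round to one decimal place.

Reweight to the known grade level × shift distribution:
  Grade 9, day shift: 0.4 × 88 = 35.2
  Grade 9, evening shift: 0.18 × 57 = 10.26
  Grade 10, day shift: 0.12 × 70 = 8.4
  Grade 10, evening shift: 0.3 × 49 = 14.7
Post-stratified estimate = 68.56 → 68.6.

68.6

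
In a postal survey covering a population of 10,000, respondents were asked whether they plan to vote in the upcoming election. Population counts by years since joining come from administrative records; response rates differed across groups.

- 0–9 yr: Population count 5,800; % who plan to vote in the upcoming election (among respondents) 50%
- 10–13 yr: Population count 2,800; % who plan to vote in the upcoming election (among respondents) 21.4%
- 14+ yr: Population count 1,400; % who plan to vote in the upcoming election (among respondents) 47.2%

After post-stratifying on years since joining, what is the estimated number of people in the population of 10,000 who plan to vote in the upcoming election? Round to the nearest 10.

Apply each group's respondent rate to its population count:
  0–9 yr: 5,800 × 50% = 2900
  10–13 yr: 2,800 × 21.4% = 599.2
  14+ yr: 1,400 × 47.2% = 660.8
Estimated total = 4160 → 4,160.

4,160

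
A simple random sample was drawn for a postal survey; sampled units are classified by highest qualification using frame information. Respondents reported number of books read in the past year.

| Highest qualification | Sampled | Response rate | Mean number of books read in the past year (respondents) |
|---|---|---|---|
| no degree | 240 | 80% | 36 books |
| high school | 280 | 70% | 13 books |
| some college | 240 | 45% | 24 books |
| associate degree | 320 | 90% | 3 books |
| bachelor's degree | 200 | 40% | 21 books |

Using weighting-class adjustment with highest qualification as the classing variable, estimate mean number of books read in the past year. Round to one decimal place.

Each respondent's weight = sampled/responded in their class; summing within a class gives n_sampled, so:
  no degree: 240 × 36 = 8640
  high school: 280 × 13 = 3640
  some college: 240 × 24 = 5760
  associate degree: 320 × 3 = 960
  bachelor's degree: 200 × 21 = 4200
Adjusted estimate = 23,200 / 1,280 = 18.125 → 18.1.

18.1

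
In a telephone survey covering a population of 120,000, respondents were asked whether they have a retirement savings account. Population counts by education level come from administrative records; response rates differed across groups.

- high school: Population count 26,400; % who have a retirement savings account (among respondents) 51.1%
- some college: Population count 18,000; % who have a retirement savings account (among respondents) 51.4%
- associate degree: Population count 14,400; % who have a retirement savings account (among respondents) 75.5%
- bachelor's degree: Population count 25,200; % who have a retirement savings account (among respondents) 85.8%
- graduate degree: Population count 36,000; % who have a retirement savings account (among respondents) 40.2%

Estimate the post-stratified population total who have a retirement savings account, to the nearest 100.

Estimated count per cell = population count × respondent percentage:
  high school: 26,400 × 51.1% = 13490.4
  some college: 18,000 × 51.4% = 9252
  associate degree: 14,400 × 75.5% = 10,872
  bachelor's degree: 25,200 × 85.8% = 21621.6
  graduate degree: 36,000 × 40.2% = 14,472
Estimated total = 69,708 → 69,700.

69,700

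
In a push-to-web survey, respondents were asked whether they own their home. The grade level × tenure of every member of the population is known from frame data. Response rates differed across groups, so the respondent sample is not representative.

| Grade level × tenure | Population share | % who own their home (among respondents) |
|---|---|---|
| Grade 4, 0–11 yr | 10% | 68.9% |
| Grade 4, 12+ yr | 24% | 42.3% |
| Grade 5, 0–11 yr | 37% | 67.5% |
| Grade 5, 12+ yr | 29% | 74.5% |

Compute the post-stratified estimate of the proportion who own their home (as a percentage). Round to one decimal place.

Each cell contributes population-share × respondent value:
  Grade 4, 0–11 yr: 0.1 × 68.9 = 6.89
  Grade 4, 12+ yr: 0.24 × 42.3 = 10.152
  Grade 5, 0–11 yr: 0.37 × 67.5 = 24.975
  Grade 5, 12+ yr: 0.29 × 74.5 = 21.605
Post-stratified estimate = 63.622 → 63.6%.

63.6%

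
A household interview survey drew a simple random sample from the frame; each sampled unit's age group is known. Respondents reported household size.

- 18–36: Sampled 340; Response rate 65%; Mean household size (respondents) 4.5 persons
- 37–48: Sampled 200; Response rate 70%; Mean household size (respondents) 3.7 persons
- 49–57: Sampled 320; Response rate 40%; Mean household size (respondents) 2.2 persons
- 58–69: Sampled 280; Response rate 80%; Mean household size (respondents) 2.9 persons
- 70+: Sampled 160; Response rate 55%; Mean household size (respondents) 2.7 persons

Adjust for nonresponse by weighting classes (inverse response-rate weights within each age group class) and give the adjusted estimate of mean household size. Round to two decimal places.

Each respondent's weight = sampled/responded in their class; summing within a class gives n_sampled, so:
  18–36: 340 × 4.5 = 1530
  37–48: 200 × 3.7 = 740
  49–57: 320 × 2.2 = 704
  58–69: 280 × 2.9 = 812
  70+: 160 × 2.7 = 432
Adjusted estimate = 4218 / 1,300 = 3.24462 → 3.24.

3.24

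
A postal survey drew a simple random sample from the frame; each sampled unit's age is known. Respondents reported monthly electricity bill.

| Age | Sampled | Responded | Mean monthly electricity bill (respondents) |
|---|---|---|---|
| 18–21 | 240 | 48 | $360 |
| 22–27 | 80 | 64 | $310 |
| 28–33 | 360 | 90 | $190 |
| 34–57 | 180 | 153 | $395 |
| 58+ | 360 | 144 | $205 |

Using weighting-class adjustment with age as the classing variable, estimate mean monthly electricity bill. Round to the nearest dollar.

$266

Class response rates: 18–21 48/240 = 20%, 22–27 64/80 = 80%, 28–33 90/360 = 25%, 34–57 153/180 = 85%, 58+ 144/360 = 40%.
Each respondent's weight = sampled/responded in their class; summing within a class gives n_sampled, so:
  18–21: 240 × 360 = 86,400
  22–27: 80 × 310 = 24,800
  28–33: 360 × 190 = 68,400
  34–57: 180 × 395 = 71,100
  58+: 360 × 205 = 73,800
Adjusted estimate = 324,500 / 1,220 = 265.984 → $266.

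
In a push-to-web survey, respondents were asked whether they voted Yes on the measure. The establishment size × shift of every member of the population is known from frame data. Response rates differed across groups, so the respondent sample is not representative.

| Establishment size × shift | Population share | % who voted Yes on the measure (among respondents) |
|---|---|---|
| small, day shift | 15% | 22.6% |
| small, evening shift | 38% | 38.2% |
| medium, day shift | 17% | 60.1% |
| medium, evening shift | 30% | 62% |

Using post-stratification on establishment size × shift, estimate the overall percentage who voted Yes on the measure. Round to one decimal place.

46.7%

Post-stratification weights by population share, not respondent share:
  small, day shift: 0.15 × 22.6 = 3.39
  small, evening shift: 0.38 × 38.2 = 14.516
  medium, day shift: 0.17 × 60.1 = 10.217
  medium, evening shift: 0.3 × 62 = 18.6
Post-stratified estimate = 46.723 → 46.7%.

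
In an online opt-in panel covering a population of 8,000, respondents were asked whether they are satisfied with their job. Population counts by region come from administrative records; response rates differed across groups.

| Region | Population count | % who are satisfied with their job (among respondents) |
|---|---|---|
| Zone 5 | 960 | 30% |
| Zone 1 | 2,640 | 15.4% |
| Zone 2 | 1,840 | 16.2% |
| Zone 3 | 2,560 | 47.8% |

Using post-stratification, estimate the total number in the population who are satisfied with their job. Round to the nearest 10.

Each cell contributes its population count × the respondent rate:
  Zone 5: 960 × 30% = 288
  Zone 1: 2,640 × 15.4% = 406.56
  Zone 2: 1,840 × 16.2% = 298.08
  Zone 3: 2,560 × 47.8% = 1223.68
Estimated total = 2216.32 → 2,220.

2,220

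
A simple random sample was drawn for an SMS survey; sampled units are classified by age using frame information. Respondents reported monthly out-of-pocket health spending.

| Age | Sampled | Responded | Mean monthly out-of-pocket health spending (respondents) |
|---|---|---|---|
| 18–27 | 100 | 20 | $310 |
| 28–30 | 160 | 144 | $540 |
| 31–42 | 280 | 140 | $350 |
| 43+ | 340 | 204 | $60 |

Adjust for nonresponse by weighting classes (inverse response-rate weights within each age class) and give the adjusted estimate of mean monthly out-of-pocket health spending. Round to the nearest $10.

$270

Class response rates: 18–27 20/100 = 20%, 28–30 144/160 = 90%, 31–42 140/280 = 50%, 43+ 204/340 = 60%.
With weight = n_sampled/n_responded per class, the weighted class total is n_sampled:
  18–27: 100 × 310 = 31,000
  28–30: 160 × 540 = 86,400
  31–42: 280 × 350 = 98,000
  43+: 340 × 60 = 20,400
Adjusted estimate = 235,800 / 880 = 267.955 → $270.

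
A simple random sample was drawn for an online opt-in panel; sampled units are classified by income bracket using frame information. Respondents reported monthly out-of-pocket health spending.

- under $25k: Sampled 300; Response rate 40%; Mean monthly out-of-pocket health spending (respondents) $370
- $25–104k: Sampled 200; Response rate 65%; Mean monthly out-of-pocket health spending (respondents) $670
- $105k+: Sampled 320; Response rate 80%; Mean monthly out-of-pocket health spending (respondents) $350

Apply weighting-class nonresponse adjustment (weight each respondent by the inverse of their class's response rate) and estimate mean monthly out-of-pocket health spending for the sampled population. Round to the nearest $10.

With weight = n_sampled/n_responded per class, the weighted class total is n_sampled:
  under $25k: 300 × 370 = 111,000
  $25–104k: 200 × 670 = 134,000
  $105k+: 320 × 350 = 112,000
Adjusted estimate = 357,000 / 820 = 435.366 → $440.

$440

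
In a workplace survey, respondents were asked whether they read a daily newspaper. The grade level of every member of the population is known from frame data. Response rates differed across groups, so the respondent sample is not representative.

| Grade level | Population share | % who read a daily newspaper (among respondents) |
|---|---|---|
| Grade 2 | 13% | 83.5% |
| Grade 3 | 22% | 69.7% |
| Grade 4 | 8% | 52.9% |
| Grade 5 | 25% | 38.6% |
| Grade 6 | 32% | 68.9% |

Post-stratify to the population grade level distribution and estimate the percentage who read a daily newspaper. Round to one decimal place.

62.1%

Reweight to the known grade level distribution:
  Grade 2: 0.13 × 83.5 = 10.855
  Grade 3: 0.22 × 69.7 = 15.334
  Grade 4: 0.08 × 52.9 = 4.232
  Grade 5: 0.25 × 38.6 = 9.65
  Grade 6: 0.32 × 68.9 = 22.048
Post-stratified estimate = 62.119 → 62.1%.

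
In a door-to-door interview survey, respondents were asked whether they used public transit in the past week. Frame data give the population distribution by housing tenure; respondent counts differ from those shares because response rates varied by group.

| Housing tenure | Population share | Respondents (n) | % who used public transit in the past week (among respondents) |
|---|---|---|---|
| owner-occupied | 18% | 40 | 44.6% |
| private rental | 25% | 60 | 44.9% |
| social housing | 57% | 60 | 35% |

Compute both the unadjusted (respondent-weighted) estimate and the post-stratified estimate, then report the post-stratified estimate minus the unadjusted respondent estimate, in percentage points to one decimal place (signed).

Without adjustment, the pooled respondent share is:
  (40/160)×44.6 + (60/160)×44.9 + (60/160)×35 = 41.1125%
Post-stratified estimate weights by population shares:
  0.18×44.6 + 0.25×44.9 + 0.57×35 = 39.203%
Difference = 39.203 − 41.1125 = -1.9095 pp.

-1.9 percentage points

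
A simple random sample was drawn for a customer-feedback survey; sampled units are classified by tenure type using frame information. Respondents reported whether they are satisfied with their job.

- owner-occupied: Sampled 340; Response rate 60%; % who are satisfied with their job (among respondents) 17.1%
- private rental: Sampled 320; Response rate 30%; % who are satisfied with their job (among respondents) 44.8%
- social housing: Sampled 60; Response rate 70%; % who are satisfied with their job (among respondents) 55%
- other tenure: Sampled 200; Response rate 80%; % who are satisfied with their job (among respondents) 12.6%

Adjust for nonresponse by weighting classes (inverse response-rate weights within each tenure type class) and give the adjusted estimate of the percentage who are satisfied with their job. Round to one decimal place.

Each respondent's weight = sampled/responded in their class; summing within a class gives n_sampled, so:
  owner-occupied: 340 × 17.1 = 5814
  private rental: 320 × 44.8 = 14,336
  social housing: 60 × 55 = 3300
  other tenure: 200 × 12.6 = 2520
Adjusted estimate = 25,970 / 920 = 28.2283 → 28.2%.

28.2%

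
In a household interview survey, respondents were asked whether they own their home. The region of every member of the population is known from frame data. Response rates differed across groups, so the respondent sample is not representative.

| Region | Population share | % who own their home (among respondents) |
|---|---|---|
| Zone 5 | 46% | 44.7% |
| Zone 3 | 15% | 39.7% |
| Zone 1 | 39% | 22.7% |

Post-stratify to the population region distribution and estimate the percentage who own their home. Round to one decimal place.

Weight each group's respondent value by its population share:
  Zone 5: 0.46 × 44.7 = 20.562
  Zone 3: 0.15 × 39.7 = 5.955
  Zone 1: 0.39 × 22.7 = 8.853
Post-stratified estimate = 35.37 → 35.4%.

35.4%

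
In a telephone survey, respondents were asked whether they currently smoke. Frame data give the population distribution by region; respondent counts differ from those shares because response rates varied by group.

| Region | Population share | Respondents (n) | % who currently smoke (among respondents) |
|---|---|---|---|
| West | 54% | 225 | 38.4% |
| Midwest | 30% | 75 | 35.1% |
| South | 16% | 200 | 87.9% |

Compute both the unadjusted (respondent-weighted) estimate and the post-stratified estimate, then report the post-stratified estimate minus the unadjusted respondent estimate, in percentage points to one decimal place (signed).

Unadjusted (pooled respondent) estimate weights by respondent counts:
  (225/500)×38.4 + (75/500)×35.1 + (200/500)×87.9 = 57.705%
Reweighting by population region shares:
  0.54×38.4 + 0.3×35.1 + 0.16×87.9 = 45.33%
Difference = 45.33 − 57.705 = -12.375 pp.

-12.4 percentage points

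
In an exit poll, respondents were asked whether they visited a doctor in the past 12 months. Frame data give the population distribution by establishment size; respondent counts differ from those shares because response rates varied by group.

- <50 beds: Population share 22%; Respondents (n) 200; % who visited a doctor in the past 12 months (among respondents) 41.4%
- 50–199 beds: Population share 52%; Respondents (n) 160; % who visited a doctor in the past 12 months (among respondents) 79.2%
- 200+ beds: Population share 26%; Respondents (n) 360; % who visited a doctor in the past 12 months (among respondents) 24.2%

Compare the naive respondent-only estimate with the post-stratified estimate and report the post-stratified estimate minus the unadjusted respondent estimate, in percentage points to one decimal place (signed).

+15.4 percentage points

Naive respondent-only estimate (weights = respondent counts):
  (200/720)×41.4 + (160/720)×79.2 + (360/720)×24.2 = 41.2%
Post-stratified estimate weights by population shares:
  0.22×41.4 + 0.52×79.2 + 0.26×24.2 = 56.584%
Difference = 56.584 − 41.2 = 15.384 pp.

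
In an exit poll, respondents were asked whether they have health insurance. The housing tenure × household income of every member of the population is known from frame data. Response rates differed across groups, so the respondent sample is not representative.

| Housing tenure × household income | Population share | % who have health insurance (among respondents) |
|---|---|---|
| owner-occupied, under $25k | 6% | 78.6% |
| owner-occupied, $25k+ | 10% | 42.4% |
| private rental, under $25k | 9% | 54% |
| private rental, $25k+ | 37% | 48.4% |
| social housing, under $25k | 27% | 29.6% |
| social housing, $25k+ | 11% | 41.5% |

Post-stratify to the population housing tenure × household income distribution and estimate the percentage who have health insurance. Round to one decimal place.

Each cell contributes population-share × respondent value:
  owner-occupied, under $25k: 0.06 × 78.6 = 4.716
  owner-occupied, $25k+: 0.1 × 42.4 = 4.24
  private rental, under $25k: 0.09 × 54 = 4.86
  private rental, $25k+: 0.37 × 48.4 = 17.908
  social housing, under $25k: 0.27 × 29.6 = 7.992
  social housing, $25k+: 0.11 × 41.5 = 4.565
Post-stratified estimate = 44.281 → 44.3%.

44.3%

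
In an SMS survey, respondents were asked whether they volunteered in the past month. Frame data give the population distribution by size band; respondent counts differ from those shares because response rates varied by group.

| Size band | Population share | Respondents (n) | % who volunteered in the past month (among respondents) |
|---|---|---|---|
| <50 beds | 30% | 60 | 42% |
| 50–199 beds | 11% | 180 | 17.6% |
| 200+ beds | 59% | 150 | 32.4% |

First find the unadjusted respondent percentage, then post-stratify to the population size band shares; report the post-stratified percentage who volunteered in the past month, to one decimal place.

Unadjusted (pooled respondent) estimate weights by respondent counts:
  (60/390)×42 + (180/390)×17.6 + (150/390)×32.4 = 27.0462%
Post-stratified estimate weights by population shares:
  0.3×42 + 0.11×17.6 + 0.59×32.4 = 33.652%

33.7%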